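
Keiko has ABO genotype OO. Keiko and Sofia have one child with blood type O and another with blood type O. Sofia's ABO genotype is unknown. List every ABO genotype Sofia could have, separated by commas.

For each candidate genotype of Sofia, check whether crossing it with OO can produce every observed child phenotype.
  AA → possible child types {A} ✗
  AB → possible child types {A, B} ✗
  AO → possible child types {O, A} ✓
  BB → possible child types {B} ✗
  BO → possible child types {O, B} ✓
  OO → possible child types {O} ✓

AO, BO, OO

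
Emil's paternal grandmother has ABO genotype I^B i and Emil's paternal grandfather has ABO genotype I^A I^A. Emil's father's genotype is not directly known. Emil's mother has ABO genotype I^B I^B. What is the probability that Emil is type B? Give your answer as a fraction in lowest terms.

Emil's father's ABO genotype from I^B i × I^A I^A: 1/2 I^A I^B, 1/2 I^A i.
Crossing each possibility with the mother I^B I^B and summing P(type B): 1/2·1/2 + 1/2·1/2 = 1/2.

1/2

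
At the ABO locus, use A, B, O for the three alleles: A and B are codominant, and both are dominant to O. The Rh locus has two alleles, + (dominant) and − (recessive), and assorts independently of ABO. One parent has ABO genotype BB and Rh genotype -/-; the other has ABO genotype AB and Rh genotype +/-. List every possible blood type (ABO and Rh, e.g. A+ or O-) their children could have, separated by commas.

Gametes from BB × AB give offspring ABO genotypes AB, BB, i.e. phenotypes B, AB.
Rh cross -/- × +/- → phenotypes Rh+, Rh-.
Combining independently: B+, B-, AB+, AB-.

B+, B-, AB+, AB-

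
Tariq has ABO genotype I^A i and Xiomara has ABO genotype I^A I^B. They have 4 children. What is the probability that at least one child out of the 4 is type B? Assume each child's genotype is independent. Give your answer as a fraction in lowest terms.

175/256

ABO cross I^A i × I^A I^B → 1/2 A, 1/4 B, 1/4 AB.
So P(type B) = 1/4 per child.
P(none) = (3/4)^4 = 81/256; P(at least one) = 1 − 81/256 = 175/256.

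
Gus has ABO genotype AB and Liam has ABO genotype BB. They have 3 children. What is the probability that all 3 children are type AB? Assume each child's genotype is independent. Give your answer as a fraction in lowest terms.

ABO cross AB × BB → 1/2 B, 1/2 AB.
So P(type AB) = 1/2 per child.
All 3 independent: (1/2)^3 = 1/8.

1/8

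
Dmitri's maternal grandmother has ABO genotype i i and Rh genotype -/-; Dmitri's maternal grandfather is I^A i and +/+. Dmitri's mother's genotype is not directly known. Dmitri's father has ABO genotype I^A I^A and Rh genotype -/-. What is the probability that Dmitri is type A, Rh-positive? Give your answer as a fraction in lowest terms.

Dmitri's mother's ABO genotype from i i × I^A i: 1/2 I^A i, 1/2 i i.
Crossing each possibility with the father I^A I^A and summing P(type A): 1/2·1 + 1/2·1 = 1.
Similarly for Rh via the mother's Rh distribution: P(Rh+) = 1/2.
Independent loci: 1 × 1/2 = 1/2.

1/2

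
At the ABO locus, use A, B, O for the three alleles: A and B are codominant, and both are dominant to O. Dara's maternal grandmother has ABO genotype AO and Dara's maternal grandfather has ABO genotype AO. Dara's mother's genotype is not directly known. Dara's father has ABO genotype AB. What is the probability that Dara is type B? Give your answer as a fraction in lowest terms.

Dara's mother's ABO genotype from AO × AO: 1/4 AA, 1/2 AO, 1/4 OO.
Crossing each possibility with the father AB and summing P(type B): 1/4·0 + 1/2·1/4 + 1/4·1/2 = 1/4.

1/4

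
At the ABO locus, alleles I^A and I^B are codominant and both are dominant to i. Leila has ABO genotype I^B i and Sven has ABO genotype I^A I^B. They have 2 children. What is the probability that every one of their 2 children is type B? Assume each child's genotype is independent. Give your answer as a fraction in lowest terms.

ABO cross I^B i × I^A I^B → 1/4 A, 1/2 B, 1/4 AB.
So P(type B) = 1/2 per child.
All 2 independent: (1/2)^2 = 1/4.

1/4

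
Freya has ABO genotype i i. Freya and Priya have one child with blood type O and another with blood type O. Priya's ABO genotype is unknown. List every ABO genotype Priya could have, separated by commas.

For each candidate genotype of Priya, check whether crossing it with i i can produce every observed child phenotype.
  I^A I^A → possible child types {A} ✗
  I^A I^B → possible child types {A, B} ✗
  I^A i → possible child types {O, A} ✓
  I^B I^B → possible child types {B} ✗
  I^B i → possible child types {O, B} ✓
  i i → possible child types {O} ✓

I^A i, I^B i, i i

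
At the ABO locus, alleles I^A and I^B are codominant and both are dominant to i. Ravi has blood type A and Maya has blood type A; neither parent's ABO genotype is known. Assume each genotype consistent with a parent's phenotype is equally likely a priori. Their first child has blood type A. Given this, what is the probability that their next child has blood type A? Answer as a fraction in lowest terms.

19/20

Possible genotypes: Ravi ∈ {I^A I^A, I^A i}; Maya ∈ {I^A I^A, I^A i}.
Weight each parental genotype pair by prior × P(type-A child):
  I^A I^A × I^A I^A: posterior weight 4/15; P(next child type A) = 1.
  I^A I^A × I^A i: posterior weight 4/15; P(next child type A) = 1.
  I^A i × I^A I^A: posterior weight 4/15; P(next child type A) = 1.
  I^A i × I^A i: posterior weight 1/5; P(next child type A) = 3/4.
Weighted sum = 19/20.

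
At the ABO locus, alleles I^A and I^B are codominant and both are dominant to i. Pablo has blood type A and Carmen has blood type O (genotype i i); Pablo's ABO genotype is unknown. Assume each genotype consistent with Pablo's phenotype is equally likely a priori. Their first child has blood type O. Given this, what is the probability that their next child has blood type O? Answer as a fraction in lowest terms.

1/2

Possible genotypes: Pablo ∈ {I^A I^A, I^A i}; Carmen ∈ {i i}.
Weight each parental genotype pair by prior × P(type-O child):
  I^A i × i i: posterior weight 1; P(next child type O) = 1/2.
Weighted sum = 1/2.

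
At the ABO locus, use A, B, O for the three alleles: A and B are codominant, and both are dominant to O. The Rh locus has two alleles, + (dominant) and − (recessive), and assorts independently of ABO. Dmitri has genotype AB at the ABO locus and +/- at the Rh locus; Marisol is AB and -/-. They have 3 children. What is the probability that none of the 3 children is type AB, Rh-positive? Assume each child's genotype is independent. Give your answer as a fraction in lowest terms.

ABO cross AB × AB → 1/4 A, 1/4 B, 1/2 AB.
Rh cross +/- × -/- → 1/2 Rh+, 1/2 Rh-; so P(type AB, Rh-positive) = 1/2 × 1/2 = 1/4 per child.
P(not type AB, Rh-positive) = 3/4 for one child; (3/4)^3 = 27/64.

27/64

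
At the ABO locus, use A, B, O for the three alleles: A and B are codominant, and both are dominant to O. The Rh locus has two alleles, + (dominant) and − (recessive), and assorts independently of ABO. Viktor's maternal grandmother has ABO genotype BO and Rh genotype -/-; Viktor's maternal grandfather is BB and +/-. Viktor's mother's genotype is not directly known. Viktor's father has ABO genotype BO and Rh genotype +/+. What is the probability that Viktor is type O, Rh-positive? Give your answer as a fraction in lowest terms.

1/8

Viktor's mother's ABO genotype from BO × BB: 1/2 BB, 1/2 BO.
Crossing each possibility with the father BO and summing P(type O): 1/2·0 + 1/2·1/4 = 1/8.
Similarly for Rh via the mother's Rh distribution: P(Rh+) = 1.
Independent loci: 1/8 × 1 = 1/8.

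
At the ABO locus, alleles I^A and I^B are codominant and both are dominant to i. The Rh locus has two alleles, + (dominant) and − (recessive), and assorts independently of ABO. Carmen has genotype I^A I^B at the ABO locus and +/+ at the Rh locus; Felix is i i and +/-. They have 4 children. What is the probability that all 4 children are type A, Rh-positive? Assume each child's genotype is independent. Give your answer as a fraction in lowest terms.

ABO cross I^A I^B × i i → 1/2 A, 1/2 B.
Rh cross +/+ × +/- → 1 Rh+; so P(type A, Rh-positive) = 1/2 × 1 = 1/2 per child.
All 4 independent: (1/2)^4 = 1/16.

1/16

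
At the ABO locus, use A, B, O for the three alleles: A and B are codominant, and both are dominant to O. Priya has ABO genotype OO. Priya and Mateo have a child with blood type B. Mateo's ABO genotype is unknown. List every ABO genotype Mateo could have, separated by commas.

For each candidate genotype of Mateo, check whether crossing it with OO can produce every observed child phenotype.
  AA → possible child types {A} ✗
  AB → possible child types {A, B} ✓
  AO → possible child types {O, A} ✗
  BB → possible child types {B} ✓
  BO → possible child types {O, B} ✓
  OO → possible child types {O} ✗

AB, BB, BO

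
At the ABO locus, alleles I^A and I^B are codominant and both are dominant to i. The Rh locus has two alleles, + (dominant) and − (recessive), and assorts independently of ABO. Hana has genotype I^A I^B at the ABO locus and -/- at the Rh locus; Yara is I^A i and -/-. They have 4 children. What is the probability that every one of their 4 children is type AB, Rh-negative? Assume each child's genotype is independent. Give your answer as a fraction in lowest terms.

1/256

ABO cross I^A I^B × I^A i → 1/2 A, 1/4 B, 1/4 AB.
Rh cross -/- × -/- → 1 Rh-; so P(type AB, Rh-negative) = 1/4 × 1 = 1/4 per child.
All 4 independent: (1/4)^4 = 1/256.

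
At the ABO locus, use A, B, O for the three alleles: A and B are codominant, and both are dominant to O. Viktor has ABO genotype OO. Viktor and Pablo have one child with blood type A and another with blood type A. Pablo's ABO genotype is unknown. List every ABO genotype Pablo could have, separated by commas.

For each candidate genotype of Pablo, check whether crossing it with OO can produce every observed child phenotype.
  AA → possible child types {A} ✓
  AB → possible child types {A, B} ✓
  AO → possible child types {O, A} ✓
  BB → possible child types {B} ✗
  BO → possible child types {O, B} ✗
  OO → possible child types {O} ✗

AA, AB, AO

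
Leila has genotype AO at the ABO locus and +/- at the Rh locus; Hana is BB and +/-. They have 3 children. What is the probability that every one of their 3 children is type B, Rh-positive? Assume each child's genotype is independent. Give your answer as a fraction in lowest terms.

27/512

ABO cross AO × BB → 1/2 B, 1/2 AB.
Rh cross +/- × +/- → 3/4 Rh+, 1/4 Rh-; so P(type B, Rh-positive) = 1/2 × 3/4 = 3/8 per child.
All 3 independent: (3/8)^3 = 27/512.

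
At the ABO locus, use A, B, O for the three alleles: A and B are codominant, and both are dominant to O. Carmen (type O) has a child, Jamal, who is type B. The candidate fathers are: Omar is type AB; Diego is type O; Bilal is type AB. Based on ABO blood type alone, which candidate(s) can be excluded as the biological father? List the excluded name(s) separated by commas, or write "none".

A candidate is excluded only if no genotype consistent with his phenotype could produce a type B child with a type O mother.
Diego (type O): no genotype consistent with that phenotype can produce a type-B child with a type-O mother.

Diego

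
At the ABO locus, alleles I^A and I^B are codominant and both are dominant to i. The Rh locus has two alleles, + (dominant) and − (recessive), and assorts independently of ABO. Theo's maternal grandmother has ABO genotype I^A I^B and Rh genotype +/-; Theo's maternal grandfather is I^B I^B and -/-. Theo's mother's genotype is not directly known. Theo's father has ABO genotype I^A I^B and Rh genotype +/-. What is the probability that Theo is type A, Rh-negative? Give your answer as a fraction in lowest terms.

3/64

Theo's mother's ABO genotype from I^A I^B × I^B I^B: 1/2 I^A I^B, 1/2 I^B I^B.
Crossing each possibility with the father I^A I^B and summing P(type A): 1/2·1/4 + 1/2·0 = 1/8.
Similarly for Rh via the mother's Rh distribution: P(Rh-) = 3/8.
Independent loci: 1/8 × 3/8 = 3/64.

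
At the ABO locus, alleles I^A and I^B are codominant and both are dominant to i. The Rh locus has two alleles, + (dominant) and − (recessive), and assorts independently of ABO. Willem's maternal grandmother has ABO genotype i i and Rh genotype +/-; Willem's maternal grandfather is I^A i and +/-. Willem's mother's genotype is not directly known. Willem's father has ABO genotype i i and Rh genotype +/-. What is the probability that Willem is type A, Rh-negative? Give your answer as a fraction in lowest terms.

Willem's mother's ABO genotype from i i × I^A i: 1/2 I^A i, 1/2 i i.
Crossing each possibility with the father i i and summing P(type A): 1/2·1/2 + 1/2·0 = 1/4.
Similarly for Rh via the mother's Rh distribution: P(Rh-) = 1/4.
Independent loci: 1/4 × 1/4 = 1/16.

1/16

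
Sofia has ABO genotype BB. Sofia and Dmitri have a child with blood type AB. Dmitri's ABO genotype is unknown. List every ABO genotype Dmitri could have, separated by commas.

For each candidate genotype of Dmitri, check whether crossing it with BB can produce every observed child phenotype.
  AA → possible child types {AB} ✓
  AB → possible child types {B, AB} ✓
  AO → possible child types {B, AB} ✓
  BB → possible child types {B} ✗
  BO → possible child types {B} ✗
  OO → possible child types {B} ✗

AA, AB, AO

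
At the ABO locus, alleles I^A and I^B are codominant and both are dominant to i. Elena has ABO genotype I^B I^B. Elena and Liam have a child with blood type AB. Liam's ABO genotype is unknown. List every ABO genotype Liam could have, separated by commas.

For each candidate genotype of Liam, check whether crossing it with I^B I^B can produce every observed child phenotype.
  I^A I^A → possible child types {AB} ✓
  I^A I^B → possible child types {B, AB} ✓
  I^A i → possible child types {B, AB} ✓
  I^B I^B → possible child types {B} ✗
  I^B i → possible child types {B} ✗
  i i → possible child types {B} ✗

I^A I^A, I^A I^B, I^A i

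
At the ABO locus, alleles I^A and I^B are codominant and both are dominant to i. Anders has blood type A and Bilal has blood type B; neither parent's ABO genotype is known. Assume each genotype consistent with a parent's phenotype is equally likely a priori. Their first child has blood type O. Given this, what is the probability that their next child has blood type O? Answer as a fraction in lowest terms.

Possible genotypes: Anders ∈ {I^A I^A, I^A i}; Bilal ∈ {I^B I^B, I^B i}.
Weight each parental genotype pair by prior × P(type-O child):
  I^A i × I^B i: posterior weight 1; P(next child type O) = 1/4.
Weighted sum = 1/4.

1/4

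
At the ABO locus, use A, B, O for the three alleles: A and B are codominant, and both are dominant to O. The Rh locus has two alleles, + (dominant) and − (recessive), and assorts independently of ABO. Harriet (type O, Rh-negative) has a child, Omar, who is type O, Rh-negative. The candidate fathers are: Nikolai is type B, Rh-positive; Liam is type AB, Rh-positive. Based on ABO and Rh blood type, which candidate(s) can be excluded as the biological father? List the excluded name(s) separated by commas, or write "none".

Liam

A candidate is excluded only if no genotype consistent with his phenotype could produce a type O, Rh-negative child with a type O, Rh-negative mother.
Liam (type AB, Rh+): no genotype consistent with that phenotype can produce a type-O Rh- child with a type-O mother.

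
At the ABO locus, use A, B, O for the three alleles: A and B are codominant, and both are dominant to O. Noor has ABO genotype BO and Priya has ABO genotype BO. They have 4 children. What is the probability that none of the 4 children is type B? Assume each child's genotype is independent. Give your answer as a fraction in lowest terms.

ABO cross BO × BO → 1/4 O, 3/4 B.
So P(type B) = 3/4 per child.
P(not type B) = 1/4 for one child; (1/4)^4 = 1/256.

1/256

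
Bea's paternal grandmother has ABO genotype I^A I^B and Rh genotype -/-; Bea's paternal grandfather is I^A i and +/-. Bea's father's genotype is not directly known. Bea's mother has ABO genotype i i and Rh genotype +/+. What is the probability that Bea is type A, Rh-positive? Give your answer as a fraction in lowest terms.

Bea's father's ABO genotype from I^A I^B × I^A i: 1/4 I^A I^A, 1/4 I^A I^B, 1/4 I^A i, 1/4 I^B i.
Crossing each possibility with the mother i i and summing P(type A): 1/4·1 + 1/4·1/2 + 1/4·1/2 + 1/4·0 = 1/2.
Similarly for Rh via the father's Rh distribution: P(Rh+) = 1.
Independent loci: 1/2 × 1 = 1/2.

1/2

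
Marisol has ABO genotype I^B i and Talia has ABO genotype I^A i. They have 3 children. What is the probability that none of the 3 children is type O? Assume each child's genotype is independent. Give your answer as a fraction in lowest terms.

27/64

ABO cross I^B i × I^A i → 1/4 O, 1/4 A, 1/4 B, 1/4 AB.
So P(type O) = 1/4 per child.
P(not type O) = 3/4 for one child; (3/4)^3 = 27/64.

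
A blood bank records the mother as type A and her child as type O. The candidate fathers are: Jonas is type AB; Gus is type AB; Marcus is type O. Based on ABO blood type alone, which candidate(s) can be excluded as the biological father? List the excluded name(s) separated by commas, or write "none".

Jonas, Gus

A candidate is excluded only if no genotype consistent with his phenotype could produce a type O child with a type A mother.
Jonas (type AB): no genotype consistent with that phenotype can produce a type-O child with a type-A mother.
Gus (type AB): no genotype consistent with that phenotype can produce a type-O child with a type-A mother.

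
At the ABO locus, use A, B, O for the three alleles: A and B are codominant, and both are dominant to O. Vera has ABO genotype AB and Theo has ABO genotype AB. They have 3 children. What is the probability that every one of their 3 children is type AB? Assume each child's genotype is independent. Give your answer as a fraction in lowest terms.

ABO cross AB × AB → 1/4 A, 1/4 B, 1/2 AB.
So P(type AB) = 1/2 per child.
All 3 independent: (1/2)^3 = 1/8.

1/8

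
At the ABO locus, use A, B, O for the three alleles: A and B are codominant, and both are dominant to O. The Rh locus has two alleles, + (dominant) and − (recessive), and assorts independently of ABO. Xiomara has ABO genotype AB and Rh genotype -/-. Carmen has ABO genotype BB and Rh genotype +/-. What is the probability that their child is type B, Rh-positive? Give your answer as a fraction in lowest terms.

ABO cross AB × BB → offspring phenotypes: 1/2 B, 1/2 AB.
Rh cross -/- × +/- → 1/2 Rh+, 1/2 Rh-.
Independent loci: P(type B, Rh-positive) = 1/2 × 1/2 = 1/4.

1/4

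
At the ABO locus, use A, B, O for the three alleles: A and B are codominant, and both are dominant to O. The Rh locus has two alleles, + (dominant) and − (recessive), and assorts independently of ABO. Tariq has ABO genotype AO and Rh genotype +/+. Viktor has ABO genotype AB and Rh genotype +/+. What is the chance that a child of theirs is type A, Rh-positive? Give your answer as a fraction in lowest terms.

ABO cross AO × AB → offspring phenotypes: 1/2 A, 1/4 B, 1/4 AB.
Rh cross +/+ × +/+ → 1 Rh+.
Independent loci: P(type A, Rh-positive) = 1/2 × 1 = 1/2.

1/2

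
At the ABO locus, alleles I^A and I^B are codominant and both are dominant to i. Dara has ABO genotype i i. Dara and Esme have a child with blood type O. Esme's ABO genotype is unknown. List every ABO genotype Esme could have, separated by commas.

I^A i, I^B i, i i

For each candidate genotype of Esme, check whether crossing it with i i can produce every observed child phenotype.
  I^A I^A → possible child types {A} ✗
  I^A I^B → possible child types {A, B} ✗
  I^A i → possible child types {O, A} ✓
  I^B I^B → possible child types {B} ✗
  I^B i → possible child types {O, B} ✓
  i i → possible child types {O} ✓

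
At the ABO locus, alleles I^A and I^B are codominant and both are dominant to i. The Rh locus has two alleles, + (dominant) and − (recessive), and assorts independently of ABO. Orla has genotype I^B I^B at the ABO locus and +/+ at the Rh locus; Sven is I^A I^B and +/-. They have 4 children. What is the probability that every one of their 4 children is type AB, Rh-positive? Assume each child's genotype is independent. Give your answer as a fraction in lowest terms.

ABO cross I^B I^B × I^A I^B → 1/2 B, 1/2 AB.
Rh cross +/+ × +/- → 1 Rh+; so P(type AB, Rh-positive) = 1/2 × 1 = 1/2 per child.
All 4 independent: (1/2)^4 = 1/16.

1/16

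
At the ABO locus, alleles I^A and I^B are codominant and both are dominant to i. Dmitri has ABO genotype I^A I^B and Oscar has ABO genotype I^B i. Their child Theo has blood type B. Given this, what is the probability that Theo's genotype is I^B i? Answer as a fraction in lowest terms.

1/2

Cross I^A I^B × I^B i → 1/4 I^A I^B, 1/4 I^A i, 1/4 I^B I^B, 1/4 I^B i.
Type-B genotypes among offspring: I^B I^B (1/4), I^B i (1/4); total 1/2.
P(I^B i | type B) = (1/4) / (1/2) = 1/2.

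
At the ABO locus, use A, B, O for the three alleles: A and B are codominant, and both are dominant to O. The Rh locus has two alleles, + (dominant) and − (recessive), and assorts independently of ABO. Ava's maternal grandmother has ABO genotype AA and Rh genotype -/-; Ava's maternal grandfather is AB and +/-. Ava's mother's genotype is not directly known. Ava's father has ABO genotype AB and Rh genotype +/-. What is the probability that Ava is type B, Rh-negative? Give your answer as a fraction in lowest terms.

3/64

Ava's mother's ABO genotype from AA × AB: 1/2 AA, 1/2 AB.
Crossing each possibility with the father AB and summing P(type B): 1/2·0 + 1/2·1/4 = 1/8.
Similarly for Rh via the mother's Rh distribution: P(Rh-) = 3/8.
Independent loci: 1/8 × 3/8 = 3/64.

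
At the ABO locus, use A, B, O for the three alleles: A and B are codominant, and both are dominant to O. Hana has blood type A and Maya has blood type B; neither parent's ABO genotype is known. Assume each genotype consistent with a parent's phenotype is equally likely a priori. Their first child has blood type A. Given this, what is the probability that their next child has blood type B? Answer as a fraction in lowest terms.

1/12

Possible genotypes: Hana ∈ {AA, AO}; Maya ∈ {BB, BO}.
Weight each parental genotype pair by prior × P(type-A child):
  AA × BO: posterior weight 2/3; P(next child type B) = 0.
  AO × BO: posterior weight 1/3; P(next child type B) = 1/4.
Weighted sum = 1/12.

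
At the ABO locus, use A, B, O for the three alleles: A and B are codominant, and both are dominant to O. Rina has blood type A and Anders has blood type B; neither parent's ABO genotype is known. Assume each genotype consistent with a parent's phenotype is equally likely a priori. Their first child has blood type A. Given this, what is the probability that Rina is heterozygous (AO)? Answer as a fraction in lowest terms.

1/3

Possible genotypes: Rina ∈ {AA, AO}; Anders ∈ {BB, BO}.
Weight each parental genotype pair by prior × P(type-A child):
  AA × BO: posterior weight 2/3.
  AO × BO: posterior weight 1/3.
Sum the posterior weight over pairs where Rina is AO: 1/3.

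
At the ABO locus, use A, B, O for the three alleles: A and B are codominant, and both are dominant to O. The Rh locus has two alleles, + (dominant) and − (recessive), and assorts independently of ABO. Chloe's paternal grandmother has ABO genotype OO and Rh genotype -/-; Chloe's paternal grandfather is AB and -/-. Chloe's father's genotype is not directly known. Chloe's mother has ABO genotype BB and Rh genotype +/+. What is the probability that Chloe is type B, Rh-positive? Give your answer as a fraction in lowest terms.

3/4

Chloe's father's ABO genotype from OO × AB: 1/2 AO, 1/2 BO.
Crossing each possibility with the mother BB and summing P(type B): 1/2·1/2 + 1/2·1 = 3/4.
Similarly for Rh via the father's Rh distribution: P(Rh+) = 1.
Independent loci: 3/4 × 1 = 3/4.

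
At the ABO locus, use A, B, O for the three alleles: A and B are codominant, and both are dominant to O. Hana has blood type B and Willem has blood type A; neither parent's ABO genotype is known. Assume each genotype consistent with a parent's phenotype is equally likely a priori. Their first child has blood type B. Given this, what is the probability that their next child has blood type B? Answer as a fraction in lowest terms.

Possible genotypes: Hana ∈ {BB, BO}; Willem ∈ {AA, AO}.
Weight each parental genotype pair by prior × P(type-B child):
  BB × AO: posterior weight 2/3; P(next child type B) = 1/2.
  BO × AO: posterior weight 1/3; P(next child type B) = 1/4.
Weighted sum = 5/12.

5/12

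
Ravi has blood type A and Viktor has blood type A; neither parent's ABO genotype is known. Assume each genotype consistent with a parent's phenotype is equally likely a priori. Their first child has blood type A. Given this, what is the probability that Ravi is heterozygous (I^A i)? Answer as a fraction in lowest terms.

Possible genotypes: Ravi ∈ {I^A I^A, I^A i}; Viktor ∈ {I^A I^A, I^A i}.
Weight each parental genotype pair by prior × P(type-A child):
  I^A I^A × I^A I^A: posterior weight 4/15.
  I^A I^A × I^A i: posterior weight 4/15.
  I^A i × I^A I^A: posterior weight 4/15.
  I^A i × I^A i: posterior weight 1/5.
Sum the posterior weight over pairs where Ravi is I^A i: 7/15.

7/15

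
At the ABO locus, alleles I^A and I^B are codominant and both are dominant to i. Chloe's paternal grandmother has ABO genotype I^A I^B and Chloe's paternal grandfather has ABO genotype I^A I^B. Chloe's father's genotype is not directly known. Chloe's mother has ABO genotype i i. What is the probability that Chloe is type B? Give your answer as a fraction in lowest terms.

1/2

Chloe's father's ABO genotype from I^A I^B × I^A I^B: 1/4 I^A I^A, 1/2 I^A I^B, 1/4 I^B I^B.
Crossing each possibility with the mother i i and summing P(type B): 1/4·0 + 1/2·1/2 + 1/4·1 = 1/2.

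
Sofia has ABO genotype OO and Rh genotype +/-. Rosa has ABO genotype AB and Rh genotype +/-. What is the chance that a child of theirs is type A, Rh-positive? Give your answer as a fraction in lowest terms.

ABO cross OO × AB → offspring phenotypes: 1/2 A, 1/2 B.
Rh cross +/- × +/- → 3/4 Rh+, 1/4 Rh-.
Independent loci: P(type A, Rh-positive) = 1/2 × 3/4 = 3/8.

3/8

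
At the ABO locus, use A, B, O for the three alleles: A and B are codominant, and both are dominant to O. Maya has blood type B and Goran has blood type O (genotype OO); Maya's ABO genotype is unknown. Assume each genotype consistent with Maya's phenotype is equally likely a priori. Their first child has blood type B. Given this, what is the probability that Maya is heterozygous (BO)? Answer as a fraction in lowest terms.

Possible genotypes: Maya ∈ {BB, BO}; Goran ∈ {OO}.
Weight each parental genotype pair by prior × P(type-B child):
  BB × OO: posterior weight 2/3.
  BO × OO: posterior weight 1/3.
Sum the posterior weight over pairs where Maya is BO: 1/3.

1/3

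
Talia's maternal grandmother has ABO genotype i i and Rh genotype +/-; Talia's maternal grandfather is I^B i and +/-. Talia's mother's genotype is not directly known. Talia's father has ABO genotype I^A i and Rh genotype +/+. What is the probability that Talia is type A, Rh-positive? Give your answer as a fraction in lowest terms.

Talia's mother's ABO genotype from i i × I^B i: 1/2 I^B i, 1/2 i i.
Crossing each possibility with the father I^A i and summing P(type A): 1/2·1/4 + 1/2·1/2 = 3/8.
Similarly for Rh via the mother's Rh distribution: P(Rh+) = 1.
Independent loci: 3/8 × 1 = 3/8.

3/8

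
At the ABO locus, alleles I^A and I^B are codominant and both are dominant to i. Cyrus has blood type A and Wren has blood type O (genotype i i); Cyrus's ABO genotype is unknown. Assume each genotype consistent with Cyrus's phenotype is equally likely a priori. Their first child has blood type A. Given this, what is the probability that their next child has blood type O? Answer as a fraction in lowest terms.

Possible genotypes: Cyrus ∈ {I^A I^A, I^A i}; Wren ∈ {i i}.
Weight each parental genotype pair by prior × P(type-A child):
  I^A I^A × i i: posterior weight 2/3; P(next child type O) = 0.
  I^A i × i i: posterior weight 1/3; P(next child type O) = 1/2.
Weighted sum = 1/6.

1/6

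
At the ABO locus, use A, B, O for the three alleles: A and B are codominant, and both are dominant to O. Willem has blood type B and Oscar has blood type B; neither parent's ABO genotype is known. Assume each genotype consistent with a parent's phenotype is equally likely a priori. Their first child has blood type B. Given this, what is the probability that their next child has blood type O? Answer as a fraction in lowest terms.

1/20

Possible genotypes: Willem ∈ {BB, BO}; Oscar ∈ {BB, BO}.
Weight each parental genotype pair by prior × P(type-B child):
  BB × BB: posterior weight 4/15; P(next child type O) = 0.
  BB × BO: posterior weight 4/15; P(next child type O) = 0.
  BO × BB: posterior weight 4/15; P(next child type O) = 0.
  BO × BO: posterior weight 1/5; P(next child type O) = 1/4.
Weighted sum = 1/20.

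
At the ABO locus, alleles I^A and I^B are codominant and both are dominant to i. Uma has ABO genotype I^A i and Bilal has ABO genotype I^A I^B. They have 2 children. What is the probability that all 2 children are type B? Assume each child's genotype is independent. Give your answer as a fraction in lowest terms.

1/16

ABO cross I^A i × I^A I^B → 1/2 A, 1/4 B, 1/4 AB.
So P(type B) = 1/4 per child.
All 2 independent: (1/4)^2 = 1/16.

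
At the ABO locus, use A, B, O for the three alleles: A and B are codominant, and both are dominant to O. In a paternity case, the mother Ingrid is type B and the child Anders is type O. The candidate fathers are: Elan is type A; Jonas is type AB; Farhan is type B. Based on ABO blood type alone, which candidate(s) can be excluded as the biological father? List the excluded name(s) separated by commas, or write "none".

A candidate is excluded only if no genotype consistent with his phenotype could produce a type O child with a type B mother.
Jonas (type AB): no genotype consistent with that phenotype can produce a type-O child with a type-B mother.

Jonas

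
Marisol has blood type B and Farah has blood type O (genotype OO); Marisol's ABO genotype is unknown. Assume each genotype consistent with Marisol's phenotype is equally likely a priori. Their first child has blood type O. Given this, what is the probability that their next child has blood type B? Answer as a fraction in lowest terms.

1/2

Possible genotypes: Marisol ∈ {BB, BO}; Farah ∈ {OO}.
Weight each parental genotype pair by prior × P(type-O child):
  BO × OO: posterior weight 1; P(next child type B) = 1/2.
Weighted sum = 1/2.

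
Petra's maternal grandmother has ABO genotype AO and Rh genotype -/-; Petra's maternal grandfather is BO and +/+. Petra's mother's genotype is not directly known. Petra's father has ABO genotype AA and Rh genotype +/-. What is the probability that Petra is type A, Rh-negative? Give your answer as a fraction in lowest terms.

Petra's mother's ABO genotype from AO × BO: 1/4 AB, 1/4 AO, 1/4 BO, 1/4 OO.
Crossing each possibility with the father AA and summing P(type A): 1/4·1/2 + 1/4·1 + 1/4·1/2 + 1/4·1 = 3/4.
Similarly for Rh via the mother's Rh distribution: P(Rh-) = 1/4.
Independent loci: 3/4 × 1/4 = 3/16.

3/16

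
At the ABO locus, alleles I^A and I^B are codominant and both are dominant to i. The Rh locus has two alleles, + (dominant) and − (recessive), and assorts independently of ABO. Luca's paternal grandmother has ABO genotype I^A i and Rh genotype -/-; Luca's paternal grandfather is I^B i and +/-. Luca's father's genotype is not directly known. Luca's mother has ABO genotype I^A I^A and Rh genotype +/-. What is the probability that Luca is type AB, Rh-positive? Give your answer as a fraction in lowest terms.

Luca's father's ABO genotype from I^A i × I^B i: 1/4 I^A I^B, 1/4 I^A i, 1/4 I^B i, 1/4 i i.
Crossing each possibility with the mother I^A I^A and summing P(type AB): 1/4·1/2 + 1/4·0 + 1/4·1/2 + 1/4·0 = 1/4.
Similarly for Rh via the father's Rh distribution: P(Rh+) = 5/8.
Independent loci: 1/4 × 5/8 = 5/32.

5/32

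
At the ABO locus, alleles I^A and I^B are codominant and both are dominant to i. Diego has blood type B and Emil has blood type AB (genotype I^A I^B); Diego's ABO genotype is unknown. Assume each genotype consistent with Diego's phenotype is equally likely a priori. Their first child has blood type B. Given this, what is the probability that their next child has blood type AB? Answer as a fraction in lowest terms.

3/8

Possible genotypes: Diego ∈ {I^B I^B, I^B i}; Emil ∈ {I^A I^B}.
Weight each parental genotype pair by prior × P(type-B child):
  I^B I^B × I^A I^B: posterior weight 1/2; P(next child type AB) = 1/2.
  I^B i × I^A I^B: posterior weight 1/2; P(next child type AB) = 1/4.
Weighted sum = 3/8.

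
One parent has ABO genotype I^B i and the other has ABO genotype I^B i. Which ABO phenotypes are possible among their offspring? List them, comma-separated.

Gametes from I^B i × I^B i give offspring ABO genotypes I^B I^B, I^B i, i i, i.e. phenotypes O, B.

O, B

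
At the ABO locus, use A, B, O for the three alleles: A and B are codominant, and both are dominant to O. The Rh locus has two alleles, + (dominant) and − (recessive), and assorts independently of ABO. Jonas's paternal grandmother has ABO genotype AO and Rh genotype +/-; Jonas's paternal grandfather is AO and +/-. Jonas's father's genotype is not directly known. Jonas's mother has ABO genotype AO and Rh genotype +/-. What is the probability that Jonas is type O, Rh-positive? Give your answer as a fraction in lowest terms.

Jonas's father's ABO genotype from AO × AO: 1/4 AA, 1/2 AO, 1/4 OO.
Crossing each possibility with the mother AO and summing P(type O): 1/4·0 + 1/2·1/4 + 1/4·1/2 = 1/4.
Similarly for Rh via the father's Rh distribution: P(Rh+) = 3/4.
Independent loci: 1/4 × 3/4 = 3/16.

3/16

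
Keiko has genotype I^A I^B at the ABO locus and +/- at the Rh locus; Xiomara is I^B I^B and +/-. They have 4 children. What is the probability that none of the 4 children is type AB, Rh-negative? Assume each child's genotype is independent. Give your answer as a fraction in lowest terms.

ABO cross I^A I^B × I^B I^B → 1/2 B, 1/2 AB.
Rh cross +/- × +/- → 3/4 Rh+, 1/4 Rh-; so P(type AB, Rh-negative) = 1/2 × 1/4 = 1/8 per child.
P(not type AB, Rh-negative) = 7/8 for one child; (7/8)^4 = 2401/4096.

2401/4096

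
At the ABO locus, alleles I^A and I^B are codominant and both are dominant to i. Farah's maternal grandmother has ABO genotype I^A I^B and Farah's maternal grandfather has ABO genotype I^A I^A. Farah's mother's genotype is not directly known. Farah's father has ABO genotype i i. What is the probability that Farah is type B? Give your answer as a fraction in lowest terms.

Farah's mother's ABO genotype from I^A I^B × I^A I^A: 1/2 I^A I^A, 1/2 I^A I^B.
Crossing each possibility with the father i i and summing P(type B): 1/2·0 + 1/2·1/2 = 1/4.

1/4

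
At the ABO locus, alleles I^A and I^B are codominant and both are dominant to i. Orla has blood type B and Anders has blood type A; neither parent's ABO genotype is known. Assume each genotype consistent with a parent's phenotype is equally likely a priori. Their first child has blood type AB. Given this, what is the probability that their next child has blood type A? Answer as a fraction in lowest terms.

Possible genotypes: Orla ∈ {I^B I^B, I^B i}; Anders ∈ {I^A I^A, I^A i}.
Weight each parental genotype pair by prior × P(type-AB child):
  I^B I^B × I^A I^A: posterior weight 4/9; P(next child type A) = 0.
  I^B I^B × I^A i: posterior weight 2/9; P(next child type A) = 0.
  I^B i × I^A I^A: posterior weight 2/9; P(next child type A) = 1/2.
  I^B i × I^A i: posterior weight 1/9; P(next child type A) = 1/4.
Weighted sum = 5/36.

5/36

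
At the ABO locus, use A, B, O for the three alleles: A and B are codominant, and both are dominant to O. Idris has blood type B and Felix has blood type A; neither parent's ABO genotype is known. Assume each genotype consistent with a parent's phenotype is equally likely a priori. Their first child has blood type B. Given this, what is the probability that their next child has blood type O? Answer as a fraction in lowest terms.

Possible genotypes: Idris ∈ {BB, BO}; Felix ∈ {AA, AO}.
Weight each parental genotype pair by prior × P(type-B child):
  BB × AO: posterior weight 2/3; P(next child type O) = 0.
  BO × AO: posterior weight 1/3; P(next child type O) = 1/4.
Weighted sum = 1/12.

1/12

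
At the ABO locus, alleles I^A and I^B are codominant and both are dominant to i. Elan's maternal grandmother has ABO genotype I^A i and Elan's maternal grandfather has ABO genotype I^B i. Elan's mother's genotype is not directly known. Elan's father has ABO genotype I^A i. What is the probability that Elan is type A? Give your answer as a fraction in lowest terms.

1/2

Elan's mother's ABO genotype from I^A i × I^B i: 1/4 I^A I^B, 1/4 I^A i, 1/4 I^B i, 1/4 i i.
Crossing each possibility with the father I^A i and summing P(type A): 1/4·1/2 + 1/4·3/4 + 1/4·1/4 + 1/4·1/2 = 1/2.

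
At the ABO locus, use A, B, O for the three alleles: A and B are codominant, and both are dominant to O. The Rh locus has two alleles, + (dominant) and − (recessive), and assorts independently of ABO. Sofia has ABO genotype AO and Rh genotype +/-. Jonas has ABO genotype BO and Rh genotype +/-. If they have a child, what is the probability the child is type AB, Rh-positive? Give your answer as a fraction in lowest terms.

ABO cross AO × BO → offspring phenotypes: 1/4 O, 1/4 A, 1/4 B, 1/4 AB.
Rh cross +/- × +/- → 3/4 Rh+, 1/4 Rh-.
Independent loci: P(type AB, Rh-positive) = 1/4 × 3/4 = 3/16.

3/16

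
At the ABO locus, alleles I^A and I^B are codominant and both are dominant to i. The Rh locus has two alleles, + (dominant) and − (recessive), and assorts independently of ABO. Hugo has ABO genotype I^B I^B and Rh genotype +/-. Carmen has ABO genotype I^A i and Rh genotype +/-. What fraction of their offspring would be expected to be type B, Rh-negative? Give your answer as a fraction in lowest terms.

ABO cross I^B I^B × I^A i → offspring phenotypes: 1/2 B, 1/2 AB.
Rh cross +/- × +/- → 3/4 Rh+, 1/4 Rh-.
Independent loci: P(type B, Rh-negative) = 1/2 × 1/4 = 1/8.

1/8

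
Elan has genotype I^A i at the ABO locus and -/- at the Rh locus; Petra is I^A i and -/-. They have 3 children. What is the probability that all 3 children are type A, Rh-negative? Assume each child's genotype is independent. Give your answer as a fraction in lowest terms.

27/64

ABO cross I^A i × I^A i → 1/4 O, 3/4 A.
Rh cross -/- × -/- → 1 Rh-; so P(type A, Rh-negative) = 3/4 × 1 = 3/4 per child.
All 3 independent: (3/4)^3 = 27/64.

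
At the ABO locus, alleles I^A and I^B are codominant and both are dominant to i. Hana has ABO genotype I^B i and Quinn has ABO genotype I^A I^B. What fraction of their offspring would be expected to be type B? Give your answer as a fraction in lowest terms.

1/2

ABO cross I^B i × I^A I^B → offspring phenotypes: 1/4 A, 1/2 B, 1/4 AB.
So P(type B) = 1/2.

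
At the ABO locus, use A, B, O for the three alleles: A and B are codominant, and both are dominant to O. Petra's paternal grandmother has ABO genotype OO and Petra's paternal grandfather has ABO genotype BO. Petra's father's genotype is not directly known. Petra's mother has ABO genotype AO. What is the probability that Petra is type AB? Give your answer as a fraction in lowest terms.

1/8

Petra's father's ABO genotype from OO × BO: 1/2 BO, 1/2 OO.
Crossing each possibility with the mother AO and summing P(type AB): 1/2·1/4 + 1/2·0 = 1/8.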